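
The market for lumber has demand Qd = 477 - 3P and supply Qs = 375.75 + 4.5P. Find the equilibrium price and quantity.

P* = 13.5, Q* = 436.5

Set Qd = Qs: 477 - 3P = 375.75 + 4.5P.
101.25 = 7.5P, so P* = 13.5.
Q* = 477 − 3(13.5) = 436.5.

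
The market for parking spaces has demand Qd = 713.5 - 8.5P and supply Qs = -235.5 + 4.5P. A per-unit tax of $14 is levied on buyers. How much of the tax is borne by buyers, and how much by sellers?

Pre-tax equilibrium: P* = 73, Q* = 93.
Tax on buyers shifts demand to Qd = 713.5 − 8.5(P + 14) = 594.5 - 8.5P.
594.5 - 8.5P = -235.5 + 4.5P gives seller price Ps = 830/13; buyers pay Pb = 830/13 + 14 = 1012/13.
New quantity: Q = 713.5 − 8.5(1012/13) = 1347/26.
Buyer burden = 1012/13 − 73 = 63/13; seller burden = 73 − 830/13 = 119/13.

Buyers bear 63/13, sellers bear 119/13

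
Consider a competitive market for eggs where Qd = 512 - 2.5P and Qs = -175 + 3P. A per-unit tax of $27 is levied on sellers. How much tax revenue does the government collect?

Pre-tax equilibrium: P* = 1374/11, Q* = 2197/11.
Tax on sellers shifts supply to Qs = -175 + 3(P − 27) = -256 + 3P.
512 - 2.5P = -256 + 3P gives buyer price Pb = 1536/11; sellers receive Ps = 1536/11 − 27 = 1239/11.
New quantity: Q = 512 − 2.5(1536/11) = 1792/11.
Revenue = 27 × 1792/11 = 48384/11.

Tax revenue = 48384/11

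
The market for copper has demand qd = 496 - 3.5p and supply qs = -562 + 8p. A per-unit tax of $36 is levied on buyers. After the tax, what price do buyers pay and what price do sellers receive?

Buyers pay 2692/23, sellers receive 1864/23

Pre-tax equilibrium: p* = 92, q* = 174.
Tax on buyers shifts demand to qd = 496 − 3.5(p + 36) = 370 - 3.5p.
370 - 3.5p = -562 + 8p gives seller price ps = 1864/23; buyers pay pb = 1864/23 + 36 = 2692/23.
New quantity: q = 496 − 3.5(2692/23) = 1986/23.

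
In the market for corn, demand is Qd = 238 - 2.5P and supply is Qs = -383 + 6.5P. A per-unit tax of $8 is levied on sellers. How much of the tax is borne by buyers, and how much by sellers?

Pre-tax equilibrium: P* = 69, Q* = 65.5.
Tax on sellers shifts supply to Qs = -383 + 6.5(P − 8) = -435 + 6.5P.
238 - 2.5P = -435 + 6.5P gives buyer price Pb = 673/9; sellers receive Ps = 673/9 − 8 = 601/9.
New quantity: Q = 238 − 2.5(673/9) = 919/18.
Buyer burden = 673/9 − 69 = 52/9; seller burden = 69 − 601/9 = 20/9.

Buyers bear 52/9, sellers bear 20/9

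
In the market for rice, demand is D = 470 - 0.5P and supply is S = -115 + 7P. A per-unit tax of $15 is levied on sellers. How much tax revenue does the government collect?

Tax revenue = 6360

Pre-tax equilibrium: P* = 78, Q* = 431.
Tax on sellers shifts supply to S = -115 + 7(P − 15) = -220 + 7P.
470 - 0.5P = -220 + 7P gives buyer price Pb = 92; sellers receive Ps = 92 − 15 = 77.
New quantity: Q = 470 − 0.5(92) = 424.
Revenue = 15 × 424 = 6360.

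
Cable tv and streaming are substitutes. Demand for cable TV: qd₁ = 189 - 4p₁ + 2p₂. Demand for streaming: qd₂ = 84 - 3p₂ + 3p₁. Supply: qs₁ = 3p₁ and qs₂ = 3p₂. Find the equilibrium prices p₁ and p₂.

p₁ = 217/6, p₂ = 385/12

Market 1: 189 - 4p₁ + 2p₂ = 3p₁ → 7p₁ - 2p₂ = 189.
Market 2: 6p₂ - 3p₁ = 84.
Eliminating p₂: 6×(1) + 2×(2) gives 36p₁ = 1302, so p₁ = 217/6.
Back-substitute into (2): p₂ = (84 + 3×217/6) / 6 = 385/12.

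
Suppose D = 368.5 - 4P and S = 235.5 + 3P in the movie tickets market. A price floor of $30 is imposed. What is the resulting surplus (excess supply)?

Surplus = 77

Equilibrium price would be P* = 19, so the floor at 30 binds.
At P = 30: D = 248.5, S = 325.5.
Surplus = 325.5 − 248.5 = 77.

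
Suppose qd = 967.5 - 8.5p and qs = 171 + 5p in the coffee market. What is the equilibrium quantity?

Set qd = qs: 967.5 - 8.5p = 171 + 5p.
796.5 = 13.5p, so p* = 59.
q* = 967.5 − 8.5(59) = 466.

q* = 466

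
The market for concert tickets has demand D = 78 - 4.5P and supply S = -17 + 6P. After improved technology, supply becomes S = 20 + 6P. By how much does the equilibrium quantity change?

ΔQ = 111/7

Original equilibrium: P* = 190/21, Q* = 261/7.
New equilibrium: 78 - 4.5P = 20 + 6P, so 58 = 10.5P and P' = 116/21; Q' = 78 − 4.5(116/21) = 372/7.
Change in quantity: 372/7 − 261/7 = 111/7.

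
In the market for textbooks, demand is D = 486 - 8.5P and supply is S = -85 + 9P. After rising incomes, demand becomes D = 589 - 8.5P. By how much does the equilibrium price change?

ΔP = 206/35

Original equilibrium: P* = 1142/35, Q* = 7303/35.
New equilibrium: 589 - 8.5P = -85 + 9P, so 674 = 17.5P and P' = 1348/35; Q' = 589 − 8.5(1348/35) = 9157/35.
Change in price: 1348/35 − 1142/35 = 206/35.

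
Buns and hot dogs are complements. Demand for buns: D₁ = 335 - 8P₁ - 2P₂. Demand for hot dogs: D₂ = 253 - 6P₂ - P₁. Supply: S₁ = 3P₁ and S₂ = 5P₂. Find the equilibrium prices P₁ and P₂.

Market 1: 335 - 8P₁ - 2P₂ = 3P₁ → 11P₁ + 2P₂ = 335.
Market 2: 11P₂ + P₁ = 253.
Eliminating P₂: 11×(1) − 2×(2) gives 119P₁ = 3179, so P₁ = 187/7.
Back-substitute into (2): P₂ = (253 − 1×187/7) / 11 = 144/7.

P₁ = 187/7, P₂ = 144/7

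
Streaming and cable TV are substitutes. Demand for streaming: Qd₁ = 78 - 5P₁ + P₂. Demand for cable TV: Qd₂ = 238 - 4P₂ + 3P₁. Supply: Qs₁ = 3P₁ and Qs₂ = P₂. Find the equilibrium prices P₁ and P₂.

P₁ = 628/37, P₂ = 2138/37

Market 1: 78 - 5P₁ + P₂ = 3P₁ → 8P₁ - P₂ = 78.
Market 2: 5P₂ - 3P₁ = 238.
Eliminating P₂: 5×(1) + 1×(2) gives 37P₁ = 628, so P₁ = 628/37.
Back-substitute into (2): P₂ = (238 + 3×628/37) / 5 = 2138/37.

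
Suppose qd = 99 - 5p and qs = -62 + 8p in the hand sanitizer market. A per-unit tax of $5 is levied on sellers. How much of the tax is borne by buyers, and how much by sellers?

Buyers bear 40/13, sellers bear 25/13

Pre-tax equilibrium: p* = 161/13, q* = 482/13.
Tax on sellers shifts supply to qs = -62 + 8(p − 5) = -102 + 8p.
99 - 5p = -102 + 8p gives buyer price pb = 201/13; sellers receive ps = 201/13 − 5 = 136/13.
New quantity: q = 99 − 5(201/13) = 282/13.
Buyer burden = 201/13 − 161/13 = 40/13; seller burden = 161/13 − 136/13 = 25/13.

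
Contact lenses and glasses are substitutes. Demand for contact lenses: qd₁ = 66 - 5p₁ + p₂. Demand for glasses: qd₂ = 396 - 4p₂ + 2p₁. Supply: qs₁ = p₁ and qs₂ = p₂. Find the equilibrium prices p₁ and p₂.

Market 1: 66 - 5p₁ + p₂ = p₁ → 6p₁ - p₂ = 66.
Market 2: 5p₂ - 2p₁ = 396.
Eliminating p₂: 5×(1) + 1×(2) gives 28p₁ = 726, so p₁ = 363/14.
Back-substitute into (2): p₂ = (396 + 2×363/14) / 5 = 627/7.

p₁ = 363/14, p₂ = 627/7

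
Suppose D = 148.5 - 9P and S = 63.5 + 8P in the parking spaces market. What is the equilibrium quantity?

Q* = 103.5

Set D = S: 148.5 - 9P = 63.5 + 8P.
85 = 17P, so P* = 5.
Q* = 148.5 − 9(5) = 103.5.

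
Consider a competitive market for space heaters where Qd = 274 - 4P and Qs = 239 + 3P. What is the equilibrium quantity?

Q* = 254

Set Qd = Qs: 274 - 4P = 239 + 3P.
35 = 7P, so P* = 5.
Q* = 274 − 4(5) = 254.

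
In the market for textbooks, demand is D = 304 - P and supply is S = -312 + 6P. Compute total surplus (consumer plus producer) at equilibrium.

Total surplus = 27216

Equilibrium: 304 - P = -312 + 6P gives P* = 88, Q* = 216.
Demand choke price: P = 304; supply starts at P = 52.
CS = ½(304 − 88)(216) = 23328; PS = ½(88 − 52)(216) = 3888.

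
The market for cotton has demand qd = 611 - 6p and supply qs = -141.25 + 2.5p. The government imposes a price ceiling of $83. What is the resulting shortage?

Equilibrium price would be p* = 88.5, so the ceiling at 83 binds.
At p = 83: qd = 611 − 6(83) = 113, qs = -141.25 + 2.5(83) = 66.25.
Shortage = 113 − 66.25 = 46.75.

Shortage = 46.75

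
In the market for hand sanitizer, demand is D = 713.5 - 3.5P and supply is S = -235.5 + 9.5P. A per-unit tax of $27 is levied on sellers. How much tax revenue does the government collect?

Tax revenue = 546075/52

Pre-tax equilibrium: P* = 73, Q* = 458.
Tax on sellers shifts supply to S = -235.5 + 9.5(P − 27) = -492 + 9.5P.
713.5 - 3.5P = -492 + 9.5P gives buyer price Pb = 2411/26; sellers receive Ps = 2411/26 − 27 = 1709/26.
New quantity: Q = 713.5 − 3.5(2411/26) = 20225/52.
Revenue = 27 × 20225/52 = 546075/52.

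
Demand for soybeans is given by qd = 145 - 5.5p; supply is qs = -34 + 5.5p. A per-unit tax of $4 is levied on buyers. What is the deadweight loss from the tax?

Pre-tax equilibrium: p* = 179/11, q* = 55.5.
Tax on buyers shifts demand to qd = 145 − 5.5(p + 4) = 123 - 5.5p.
123 - 5.5p = -34 + 5.5p gives seller price ps = 157/11; buyers pay pb = 157/11 + 4 = 201/11.
New quantity: q = 145 − 5.5(201/11) = 44.5.
DWL = ½ × 4 × (55.5 − 44.5) = 22.

Deadweight loss = 22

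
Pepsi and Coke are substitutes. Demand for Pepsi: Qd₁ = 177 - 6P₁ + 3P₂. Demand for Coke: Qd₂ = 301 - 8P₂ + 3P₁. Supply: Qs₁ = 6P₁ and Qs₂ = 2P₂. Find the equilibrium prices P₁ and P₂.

Market 1: 177 - 6P₁ + 3P₂ = 6P₁ → 12P₁ - 3P₂ = 177.
Market 2: 10P₂ - 3P₁ = 301.
Eliminating P₂: 10×(1) + 3×(2) gives 111P₁ = 2673, so P₁ = 891/37.
Back-substitute into (2): P₂ = (301 + 3×891/37) / 10 = 1381/37.

P₁ = 891/37, P₂ = 1381/37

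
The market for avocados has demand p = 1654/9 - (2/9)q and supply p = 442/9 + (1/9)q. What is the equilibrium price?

p* = 94

Set the two price expressions equal: 1654/9 - (2/9)q = 442/9 + (1/9)q.
404/3 = (1/3)q, so q* = 404.
p* = 1654/9 − (2/9)(404) = 94.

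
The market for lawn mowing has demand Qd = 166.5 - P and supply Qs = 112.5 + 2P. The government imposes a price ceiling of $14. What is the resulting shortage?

Equilibrium price would be P* = 18, so the ceiling at 14 binds.
At P = 14: Qd = 166.5 − 1(14) = 152.5, Qs = 112.5 + 2(14) = 140.5.
Shortage = 152.5 − 140.5 = 12.

Shortage = 12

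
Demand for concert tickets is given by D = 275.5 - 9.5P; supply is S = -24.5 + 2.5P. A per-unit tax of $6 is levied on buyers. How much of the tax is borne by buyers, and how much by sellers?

Buyers bear $1.25, sellers bear $4.75

Pre-tax equilibrium: P* = 25, Q* = 38.
Tax on buyers shifts demand to D = 275.5 − 9.5(P + 6) = 218.5 - 9.5P.
218.5 - 9.5P = -24.5 + 2.5P gives seller price Ps = 20.25; buyers pay Pb = 20.25 + 6 = 26.25.
New quantity: Q = 275.5 − 9.5(26.25) = 26.125.
Buyer burden = 26.25 − 25 = 1.25; seller burden = 25 − 20.25 = 4.75.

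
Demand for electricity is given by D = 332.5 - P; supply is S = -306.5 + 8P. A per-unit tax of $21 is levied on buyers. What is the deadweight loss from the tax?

Deadweight loss = 196

Pre-tax equilibrium: P* = 71, Q* = 261.5.
Tax on buyers shifts demand to D = 332.5 − 1(P + 21) = 311.5 - P.
311.5 - P = -306.5 + 8P gives seller price Ps = 206/3; buyers pay Pb = 206/3 + 21 = 269/3.
New quantity: Q = 332.5 − 1(269/3) = 1457/6.
DWL = ½ × 21 × (261.5 − 1457/6) = 196.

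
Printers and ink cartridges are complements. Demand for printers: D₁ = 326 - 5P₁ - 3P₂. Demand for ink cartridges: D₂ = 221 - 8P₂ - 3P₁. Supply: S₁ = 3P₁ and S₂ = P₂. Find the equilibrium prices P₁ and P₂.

Market 1: 326 - 5P₁ - 3P₂ = 3P₁ → 8P₁ + 3P₂ = 326.
Market 2: 9P₂ + 3P₁ = 221.
Eliminating P₂: 9×(1) − 3×(2) gives 63P₁ = 2271, so P₁ = 757/21.
Back-substitute into (2): P₂ = (221 − 3×757/21) / 9 = 790/63.

P₁ = 757/21, P₂ = 790/63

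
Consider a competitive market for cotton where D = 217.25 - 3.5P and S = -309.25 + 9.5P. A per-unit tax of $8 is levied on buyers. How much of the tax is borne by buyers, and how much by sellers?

Pre-tax equilibrium: P* = 40.5, Q* = 75.5.
Tax on buyers shifts demand to D = 217.25 − 3.5(P + 8) = 189.25 - 3.5P.
189.25 - 3.5P = -309.25 + 9.5P gives seller price Ps = 997/26; buyers pay Pb = 997/26 + 8 = 1205/26.
New quantity: Q = 217.25 − 3.5(1205/26) = 1431/26.
Buyer burden = 1205/26 − 40.5 = 76/13; seller burden = 40.5 − 997/26 = 28/13.

Buyers bear 76/13, sellers bear 28/13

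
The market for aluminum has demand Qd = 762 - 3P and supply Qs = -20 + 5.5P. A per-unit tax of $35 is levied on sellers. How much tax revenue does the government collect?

Tax revenue = 248745/17

Pre-tax equilibrium: P* = 92, Q* = 486.
Tax on sellers shifts supply to Qs = -20 + 5.5(P − 35) = -212.5 + 5.5P.
762 - 3P = -212.5 + 5.5P gives buyer price Pb = 1949/17; sellers receive Ps = 1949/17 − 35 = 1354/17.
New quantity: Q = 762 − 3(1949/17) = 7107/17.
Revenue = 35 × 7107/17 = 248745/17.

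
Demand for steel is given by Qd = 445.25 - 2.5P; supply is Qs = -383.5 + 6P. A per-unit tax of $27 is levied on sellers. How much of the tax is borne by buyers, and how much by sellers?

Pre-tax equilibrium: P* = 97.5, Q* = 201.5.
Tax on sellers shifts supply to Qs = -383.5 + 6(P − 27) = -545.5 + 6P.
445.25 - 2.5P = -545.5 + 6P gives buyer price Pb = 3963/34; sellers receive Ps = 3963/34 − 27 = 3045/34.
New quantity: Q = 445.25 − 2.5(3963/34) = 5231/34.
Buyer burden = 3963/34 − 97.5 = 324/17; seller burden = 97.5 − 3045/34 = 135/17.

Buyers bear 324/17, sellers bear 135/17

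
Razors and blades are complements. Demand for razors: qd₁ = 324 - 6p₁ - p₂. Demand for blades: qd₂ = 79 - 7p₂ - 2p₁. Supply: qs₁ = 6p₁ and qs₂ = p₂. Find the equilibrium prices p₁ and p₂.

p₁ = 2513/94, p₂ = 150/47

Market 1: 324 - 6p₁ - p₂ = 6p₁ → 12p₁ + p₂ = 324.
Market 2: 8p₂ + 2p₁ = 79.
Eliminating p₂: 8×(1) − 1×(2) gives 94p₁ = 2513, so p₁ = 2513/94.
Back-substitute into (2): p₂ = (79 − 2×2513/94) / 8 = 150/47.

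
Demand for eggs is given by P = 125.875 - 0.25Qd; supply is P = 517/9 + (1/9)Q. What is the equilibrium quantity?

Set the two price expressions equal: 125.875 - 0.25Q = 517/9 + (1/9)Q.
4927/72 = (13/36)Q, so Q* = 189.5.
P* = 125.875 − (0.25)(189.5) = 78.5.

Q* = 189.5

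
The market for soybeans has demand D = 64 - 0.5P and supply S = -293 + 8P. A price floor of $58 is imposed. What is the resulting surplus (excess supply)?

Surplus = 136

Equilibrium price would be P* = 42, so the floor at 58 binds.
At P = 58: D = 35, S = 171.
Surplus = 171 − 35 = 136.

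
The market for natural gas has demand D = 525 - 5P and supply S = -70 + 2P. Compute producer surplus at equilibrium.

Equilibrium: 525 - 5P = -70 + 2P gives P* = 85, Q* = 100.
Supply starts at P = 35 (where S = 0).
PS = ½(85 − 35)(100) = 2500.

Producer surplus = 2500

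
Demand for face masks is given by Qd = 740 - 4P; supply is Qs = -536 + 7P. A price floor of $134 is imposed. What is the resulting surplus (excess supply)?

Surplus = 198

Equilibrium price would be P* = 116, so the floor at 134 binds.
At P = 134: Qd = 204, Qs = 402.
Surplus = 402 − 204 = 198.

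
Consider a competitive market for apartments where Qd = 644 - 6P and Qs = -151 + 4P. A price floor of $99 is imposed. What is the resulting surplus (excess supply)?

Equilibrium price would be P* = 79.5, so the floor at 99 binds.
At P = 99: Qd = 50, Qs = 245.
Surplus = 245 − 50 = 195.

Surplus = 195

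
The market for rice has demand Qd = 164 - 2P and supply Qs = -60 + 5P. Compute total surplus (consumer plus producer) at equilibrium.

Equilibrium: 164 - 2P = -60 + 5P gives P* = 32, Q* = 100.
Demand choke price: P = 82; supply starts at P = 12.
CS = ½(82 − 32)(100) = 2500; PS = ½(32 − 12)(100) = 1000.

Total surplus = 3500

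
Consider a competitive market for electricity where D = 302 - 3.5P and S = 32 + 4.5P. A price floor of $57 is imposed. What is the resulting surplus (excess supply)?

Equilibrium price would be P* = 33.75, so the floor at 57 binds.
At P = 57: D = 102.5, S = 288.5.
Surplus = 288.5 − 102.5 = 186.

Surplus = 186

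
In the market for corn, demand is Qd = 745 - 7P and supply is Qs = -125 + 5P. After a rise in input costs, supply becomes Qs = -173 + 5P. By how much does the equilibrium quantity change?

ΔQ = -28

Original equilibrium: P* = 72.5, Q* = 237.5.
New equilibrium: 745 - 7P = -173 + 5P, so 918 = 12P and P' = 76.5; Q' = 745 − 7(76.5) = 209.5.
Change in quantity: 209.5 − 237.5 = -28.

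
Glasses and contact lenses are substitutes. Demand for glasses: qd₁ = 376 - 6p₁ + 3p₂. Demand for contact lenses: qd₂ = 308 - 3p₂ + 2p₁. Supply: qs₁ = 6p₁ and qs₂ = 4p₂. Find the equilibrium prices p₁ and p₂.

Market 1: 376 - 6p₁ + 3p₂ = 6p₁ → 12p₁ - 3p₂ = 376.
Market 2: 7p₂ - 2p₁ = 308.
Eliminating p₂: 7×(1) + 3×(2) gives 78p₁ = 3556, so p₁ = 1778/39.
Back-substitute into (2): p₂ = (308 + 2×1778/39) / 7 = 2224/39.

p₁ = 1778/39, p₂ = 2224/39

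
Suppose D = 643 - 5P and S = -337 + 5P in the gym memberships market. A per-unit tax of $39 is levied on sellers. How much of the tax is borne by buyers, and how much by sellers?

Pre-tax equilibrium: P* = 98, Q* = 153.
Tax on sellers shifts supply to S = -337 + 5(P − 39) = -532 + 5P.
643 - 5P = -532 + 5P gives buyer price Pb = 117.5; sellers receive Ps = 117.5 − 39 = 78.5.
New quantity: Q = 643 − 5(117.5) = 55.5.
Buyer burden = 117.5 − 98 = 19.5; seller burden = 98 − 78.5 = 19.5.

Buyers bear $19.5, sellers bear $19.5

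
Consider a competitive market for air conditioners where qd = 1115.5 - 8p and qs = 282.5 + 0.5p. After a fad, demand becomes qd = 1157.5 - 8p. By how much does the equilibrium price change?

Original equilibrium: p* = 98, q* = 331.5.
New equilibrium: 1157.5 - 8p = 282.5 + 0.5p, so 875 = 8.5p and p' = 1750/17; q' = 1157.5 − 8(1750/17) = 11355/34.
Change in price: 1750/17 − 98 = 84/17.

Δp = 84/17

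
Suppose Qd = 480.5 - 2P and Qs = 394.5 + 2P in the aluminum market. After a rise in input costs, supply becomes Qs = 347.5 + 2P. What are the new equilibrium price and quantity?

P' = 33.25, Q' = 414

Original equilibrium: P* = 21.5, Q* = 437.5.
New equilibrium: 480.5 - 2P = 347.5 + 2P, so 133 = 4P and P' = 33.25; Q' = 480.5 − 2(33.25) = 414.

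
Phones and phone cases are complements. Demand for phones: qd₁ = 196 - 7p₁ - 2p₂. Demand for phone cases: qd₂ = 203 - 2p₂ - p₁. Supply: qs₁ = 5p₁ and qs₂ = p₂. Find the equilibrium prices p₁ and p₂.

p₁ = 91/17, p₂ = 1120/17

Market 1: 196 - 7p₁ - 2p₂ = 5p₁ → 12p₁ + 2p₂ = 196.
Market 2: 3p₂ + p₁ = 203.
Eliminating p₂: 3×(1) − 2×(2) gives 34p₁ = 182, so p₁ = 91/17.
Back-substitute into (2): p₂ = (203 − 1×91/17) / 3 = 1120/17.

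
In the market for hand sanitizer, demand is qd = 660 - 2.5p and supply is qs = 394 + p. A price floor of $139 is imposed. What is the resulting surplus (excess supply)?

Surplus = 220.5

Equilibrium price would be p* = 76, so the floor at 139 binds.
At p = 139: qd = 312.5, qs = 533.
Surplus = 533 − 312.5 = 220.5.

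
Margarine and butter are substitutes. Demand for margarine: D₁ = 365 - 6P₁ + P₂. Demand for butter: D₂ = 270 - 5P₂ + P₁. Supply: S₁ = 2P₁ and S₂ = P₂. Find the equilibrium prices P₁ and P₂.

P₁ = 2460/47, P₂ = 2525/47

Market 1: 365 - 6P₁ + P₂ = 2P₁ → 8P₁ - P₂ = 365.
Market 2: 6P₂ - P₁ = 270.
Eliminating P₂: 6×(1) + 1×(2) gives 47P₁ = 2460, so P₁ = 2460/47.
Back-substitute into (2): P₂ = (270 + 1×2460/47) / 6 = 2525/47.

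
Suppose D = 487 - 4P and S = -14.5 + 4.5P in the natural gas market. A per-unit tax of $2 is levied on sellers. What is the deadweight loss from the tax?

Deadweight loss = 72/17

Pre-tax equilibrium: P* = 59, Q* = 251.
Tax on sellers shifts supply to S = -14.5 + 4.5(P − 2) = -23.5 + 4.5P.
487 - 4P = -23.5 + 4.5P gives buyer price Pb = 1021/17; sellers receive Ps = 1021/17 − 2 = 987/17.
New quantity: Q = 487 − 4(1021/17) = 4195/17.
DWL = ½ × 2 × (251 − 4195/17) = 72/17.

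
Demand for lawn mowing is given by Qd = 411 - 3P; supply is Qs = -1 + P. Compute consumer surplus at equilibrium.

Consumer surplus = 1734

Equilibrium: 411 - 3P = -1 + P gives P* = 103, Q* = 102.
Demand choke price (Qd = 0): P = 137.
CS = ½(137 − 103)(102) = 1734.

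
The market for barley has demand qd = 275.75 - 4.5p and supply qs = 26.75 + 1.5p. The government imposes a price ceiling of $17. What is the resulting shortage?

Shortage = 147

Equilibrium price would be p* = 41.5, so the ceiling at 17 binds.
At p = 17: qd = 275.75 − 4.5(17) = 199.25, qs = 26.75 + 1.5(17) = 52.25.
Shortage = 199.25 − 52.25 = 147.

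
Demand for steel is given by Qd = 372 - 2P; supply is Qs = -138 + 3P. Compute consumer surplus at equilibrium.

Equilibrium: 372 - 2P = -138 + 3P gives P* = 102, Q* = 168.
Demand choke price (Qd = 0): P = 186.
CS = ½(186 − 102)(168) = 7056.

Consumer surplus = 7056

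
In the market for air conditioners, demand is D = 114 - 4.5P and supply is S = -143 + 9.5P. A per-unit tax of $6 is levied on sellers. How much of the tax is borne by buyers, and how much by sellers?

Pre-tax equilibrium: P* = 257/14, Q* = 879/28.
Tax on sellers shifts supply to S = -143 + 9.5(P − 6) = -200 + 9.5P.
114 - 4.5P = -200 + 9.5P gives buyer price Pb = 157/7; sellers receive Ps = 157/7 − 6 = 115/7.
New quantity: Q = 114 − 4.5(157/7) = 183/14.
Buyer burden = 157/7 − 257/14 = 57/14; seller burden = 257/14 − 115/7 = 27/14.

Buyers bear 57/14, sellers bear 27/14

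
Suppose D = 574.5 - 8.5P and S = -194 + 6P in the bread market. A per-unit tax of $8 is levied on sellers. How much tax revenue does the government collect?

Pre-tax equilibrium: P* = 53, Q* = 124.
Tax on sellers shifts supply to S = -194 + 6(P − 8) = -242 + 6P.
574.5 - 8.5P = -242 + 6P gives buyer price Pb = 1633/29; sellers receive Ps = 1633/29 − 8 = 1401/29.
New quantity: Q = 574.5 − 8.5(1633/29) = 2780/29.
Revenue = 8 × 2780/29 = 22240/29.

Tax revenue = 22240/29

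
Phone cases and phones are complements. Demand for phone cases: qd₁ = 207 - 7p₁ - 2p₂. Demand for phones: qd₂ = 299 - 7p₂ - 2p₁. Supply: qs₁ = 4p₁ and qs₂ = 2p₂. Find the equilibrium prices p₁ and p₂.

Market 1: 207 - 7p₁ - 2p₂ = 4p₁ → 11p₁ + 2p₂ = 207.
Market 2: 9p₂ + 2p₁ = 299.
Eliminating p₂: 9×(1) − 2×(2) gives 95p₁ = 1265, so p₁ = 253/19.
Back-substitute into (2): p₂ = (299 − 2×253/19) / 9 = 575/19.

p₁ = 253/19, p₂ = 575/19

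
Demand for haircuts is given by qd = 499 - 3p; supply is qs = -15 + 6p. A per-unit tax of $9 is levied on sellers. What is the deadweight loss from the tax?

Pre-tax equilibrium: p* = 514/9, q* = 983/3.
Tax on sellers shifts supply to qs = -15 + 6(p − 9) = -69 + 6p.
499 - 3p = -69 + 6p gives buyer price pb = 568/9; sellers receive ps = 568/9 − 9 = 487/9.
New quantity: q = 499 − 3(568/9) = 929/3.
DWL = ½ × 9 × (983/3 − 929/3) = 81.

Deadweight loss = 81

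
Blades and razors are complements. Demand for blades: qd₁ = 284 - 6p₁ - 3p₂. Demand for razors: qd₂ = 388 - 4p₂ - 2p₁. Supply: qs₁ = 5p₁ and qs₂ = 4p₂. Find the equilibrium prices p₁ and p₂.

p₁ = 554/41, p₂ = 1850/41

Market 1: 284 - 6p₁ - 3p₂ = 5p₁ → 11p₁ + 3p₂ = 284.
Market 2: 8p₂ + 2p₁ = 388.
Eliminating p₂: 8×(1) − 3×(2) gives 82p₁ = 1108, so p₁ = 554/41.
Back-substitute into (2): p₂ = (388 − 2×554/41) / 8 = 1850/41.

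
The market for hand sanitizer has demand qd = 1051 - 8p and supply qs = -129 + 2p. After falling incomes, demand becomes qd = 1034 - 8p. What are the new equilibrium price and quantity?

p' = 116.3, q' = 103.6

Original equilibrium: p* = 118, q* = 107.
New equilibrium: 1034 - 8p = -129 + 2p, so 1163 = 10p and p' = 116.3; q' = 1034 − 8(116.3) = 103.6.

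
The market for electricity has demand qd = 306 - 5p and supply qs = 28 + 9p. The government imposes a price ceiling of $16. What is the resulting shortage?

Shortage = 54

Equilibrium price would be p* = 139/7, so the ceiling at 16 binds.
At p = 16: qd = 306 − 5(16) = 226, qs = 28 + 9(16) = 172.
Shortage = 226 − 172 = 54.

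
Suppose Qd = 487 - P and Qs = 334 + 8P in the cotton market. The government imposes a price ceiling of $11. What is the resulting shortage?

Equilibrium price would be P* = 17, so the ceiling at 11 binds.
At P = 11: Qd = 487 − 1(11) = 476, Qs = 334 + 8(11) = 422.
Shortage = 476 − 422 = 54.

Shortage = 54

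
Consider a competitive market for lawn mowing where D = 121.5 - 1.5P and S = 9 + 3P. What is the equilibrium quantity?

Q* = 84

Set D = S: 121.5 - 1.5P = 9 + 3P.
112.5 = 4.5P, so P* = 25.
Q* = 121.5 − 1.5(25) = 84.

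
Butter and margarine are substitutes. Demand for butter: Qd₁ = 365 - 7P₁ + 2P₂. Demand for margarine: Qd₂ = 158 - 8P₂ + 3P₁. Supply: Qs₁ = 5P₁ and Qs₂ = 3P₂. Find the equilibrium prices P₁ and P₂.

P₁ = 4331/126, P₂ = 997/42

Market 1: 365 - 7P₁ + 2P₂ = 5P₁ → 12P₁ - 2P₂ = 365.
Market 2: 11P₂ - 3P₁ = 158.
Eliminating P₂: 11×(1) + 2×(2) gives 126P₁ = 4331, so P₁ = 4331/126.
Back-substitute into (2): P₂ = (158 + 3×4331/126) / 11 = 997/42.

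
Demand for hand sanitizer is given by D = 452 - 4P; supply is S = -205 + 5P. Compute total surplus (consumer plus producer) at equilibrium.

Total surplus = 5760

Equilibrium: 452 - 4P = -205 + 5P gives P* = 73, Q* = 160.
Demand choke price: P = 113; supply starts at P = 41.
CS = ½(113 − 73)(160) = 3200; PS = ½(73 − 41)(160) = 2560.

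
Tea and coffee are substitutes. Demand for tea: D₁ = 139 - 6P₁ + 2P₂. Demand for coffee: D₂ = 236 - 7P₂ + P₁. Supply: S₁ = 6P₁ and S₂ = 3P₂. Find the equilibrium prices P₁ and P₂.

P₁ = 931/59, P₂ = 2971/118

Market 1: 139 - 6P₁ + 2P₂ = 6P₁ → 12P₁ - 2P₂ = 139.
Market 2: 10P₂ - P₁ = 236.
Eliminating P₂: 10×(1) + 2×(2) gives 118P₁ = 1862, so P₁ = 931/59.
Back-substitute into (2): P₂ = (236 + 1×931/59) / 10 = 2971/118.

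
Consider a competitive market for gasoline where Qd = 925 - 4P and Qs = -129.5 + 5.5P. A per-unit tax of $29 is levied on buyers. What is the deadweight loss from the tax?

Deadweight loss = 18502/19

Pre-tax equilibrium: P* = 111, Q* = 481.
Tax on buyers shifts demand to Qd = 925 − 4(P + 29) = 809 - 4P.
809 - 4P = -129.5 + 5.5P gives seller price Ps = 1877/19; buyers pay Pb = 1877/19 + 29 = 2428/19.
New quantity: Q = 925 − 4(2428/19) = 7863/19.
DWL = ½ × 29 × (481 − 7863/19) = 18502/19.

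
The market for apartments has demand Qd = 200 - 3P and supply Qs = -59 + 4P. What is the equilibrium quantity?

Q* = 89

Set Qd = Qs: 200 - 3P = -59 + 4P.
259 = 7P, so P* = 37.
Q* = 200 − 3(37) = 89.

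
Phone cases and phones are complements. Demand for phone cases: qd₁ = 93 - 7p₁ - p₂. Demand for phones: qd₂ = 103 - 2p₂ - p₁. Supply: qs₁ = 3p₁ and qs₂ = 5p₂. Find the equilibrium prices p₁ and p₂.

Market 1: 93 - 7p₁ - p₂ = 3p₁ → 10p₁ + p₂ = 93.
Market 2: 7p₂ + p₁ = 103.
Eliminating p₂: 7×(1) − 1×(2) gives 69p₁ = 548, so p₁ = 548/69.
Back-substitute into (2): p₂ = (103 − 1×548/69) / 7 = 937/69.

p₁ = 548/69, p₂ = 937/69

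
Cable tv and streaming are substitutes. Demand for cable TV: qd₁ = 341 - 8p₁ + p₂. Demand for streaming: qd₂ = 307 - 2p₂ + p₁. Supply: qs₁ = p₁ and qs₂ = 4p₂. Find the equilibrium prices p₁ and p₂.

p₁ = 2353/53, p₂ = 3104/53

Market 1: 341 - 8p₁ + p₂ = p₁ → 9p₁ - p₂ = 341.
Market 2: 6p₂ - p₁ = 307.
Eliminating p₂: 6×(1) + 1×(2) gives 53p₁ = 2353, so p₁ = 2353/53.
Back-substitute into (2): p₂ = (307 + 1×2353/53) / 6 = 3104/53.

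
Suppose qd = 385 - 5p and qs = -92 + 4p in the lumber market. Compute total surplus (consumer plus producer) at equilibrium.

Total surplus = 3240

Equilibrium: 385 - 5p = -92 + 4p gives p* = 53, q* = 120.
Demand choke price: p = 77; supply starts at p = 23.
CS = ½(77 − 53)(120) = 1440; PS = ½(53 − 23)(120) = 1800.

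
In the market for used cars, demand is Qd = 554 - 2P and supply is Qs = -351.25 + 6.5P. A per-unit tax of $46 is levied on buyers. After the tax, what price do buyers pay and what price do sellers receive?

Buyers pay 4817/34, sellers receive 3253/34

Pre-tax equilibrium: P* = 106.5, Q* = 341.
Tax on buyers shifts demand to Qd = 554 − 2(P + 46) = 462 - 2P.
462 - 2P = -351.25 + 6.5P gives seller price Ps = 3253/34; buyers pay Pb = 3253/34 + 46 = 4817/34.
New quantity: Q = 554 − 2(4817/34) = 4601/17.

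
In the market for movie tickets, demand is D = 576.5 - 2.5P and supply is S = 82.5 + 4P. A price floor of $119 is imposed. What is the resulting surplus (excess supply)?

Surplus = 279.5

Equilibrium price would be P* = 76, so the floor at 119 binds.
At P = 119: D = 279, S = 558.5.
Surplus = 558.5 − 279 = 279.5.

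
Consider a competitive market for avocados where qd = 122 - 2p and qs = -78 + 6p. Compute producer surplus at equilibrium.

Producer surplus = 432

Equilibrium: 122 - 2p = -78 + 6p gives p* = 25, q* = 72.
Supply starts at p = 13 (where qs = 0).
PS = ½(25 − 13)(72) = 432.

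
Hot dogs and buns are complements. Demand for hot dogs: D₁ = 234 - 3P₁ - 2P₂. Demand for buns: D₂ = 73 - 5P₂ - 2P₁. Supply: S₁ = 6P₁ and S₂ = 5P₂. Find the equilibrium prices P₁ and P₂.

P₁ = 1097/43, P₂ = 189/86

Market 1: 234 - 3P₁ - 2P₂ = 6P₁ → 9P₁ + 2P₂ = 234.
Market 2: 10P₂ + 2P₁ = 73.
Eliminating P₂: 10×(1) − 2×(2) gives 86P₁ = 2194, so P₁ = 1097/43.
Back-substitute into (2): P₂ = (73 − 2×1097/43) / 10 = 189/86.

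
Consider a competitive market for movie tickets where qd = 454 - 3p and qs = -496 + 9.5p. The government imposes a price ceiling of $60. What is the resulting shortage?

Shortage = 200

Equilibrium price would be p* = 76, so the ceiling at 60 binds.
At p = 60: qd = 454 − 3(60) = 274, qs = -496 + 9.5(60) = 74.
Shortage = 274 − 74 = 200.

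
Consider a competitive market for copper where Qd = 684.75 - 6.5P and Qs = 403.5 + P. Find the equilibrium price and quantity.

Set Qd = Qs: 684.75 - 6.5P = 403.5 + P.
281.25 = 7.5P, so P* = 37.5.
Q* = 684.75 − 6.5(37.5) = 441.

P* = 37.5, Q* = 441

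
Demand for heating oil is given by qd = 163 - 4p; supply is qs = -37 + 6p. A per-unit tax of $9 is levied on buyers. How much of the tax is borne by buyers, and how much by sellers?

Pre-tax equilibrium: p* = 20, q* = 83.
Tax on buyers shifts demand to qd = 163 − 4(p + 9) = 127 - 4p.
127 - 4p = -37 + 6p gives seller price ps = 16.4; buyers pay pb = 16.4 + 9 = 25.4.
New quantity: q = 163 − 4(25.4) = 61.4.
Buyer burden = 25.4 − 20 = 5.4; seller burden = 20 − 16.4 = 3.6.

Buyers bear $5.4, sellers bear $3.6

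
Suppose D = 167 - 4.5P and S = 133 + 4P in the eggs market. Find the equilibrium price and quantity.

Set D = S: 167 - 4.5P = 133 + 4P.
34 = 8.5P, so P* = 4.
Q* = 167 − 4.5(4) = 149.

P* = 4, Q* = 149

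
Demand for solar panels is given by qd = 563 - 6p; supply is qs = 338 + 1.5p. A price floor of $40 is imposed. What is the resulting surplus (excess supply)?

Surplus = 75

Equilibrium price would be p* = 30, so the floor at 40 binds.
At p = 40: qd = 323, qs = 398.
Surplus = 398 − 323 = 75.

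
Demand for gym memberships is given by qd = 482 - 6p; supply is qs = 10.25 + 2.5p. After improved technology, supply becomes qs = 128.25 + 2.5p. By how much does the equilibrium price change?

Original equilibrium: p* = 55.5, q* = 149.
New equilibrium: 482 - 6p = 128.25 + 2.5p, so 353.75 = 8.5p and p' = 1415/34; q' = 482 − 6(1415/34) = 3949/17.
Change in price: 1415/34 − 55.5 = -236/17.

Δp = -236/17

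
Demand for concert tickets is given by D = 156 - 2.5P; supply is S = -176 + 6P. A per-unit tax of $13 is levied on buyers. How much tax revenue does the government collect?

Pre-tax equilibrium: P* = 664/17, Q* = 992/17.
Tax on buyers shifts demand to D = 156 − 2.5(P + 13) = 123.5 - 2.5P.
123.5 - 2.5P = -176 + 6P gives seller price Ps = 599/17; buyers pay Pb = 599/17 + 13 = 820/17.
New quantity: Q = 156 − 2.5(820/17) = 602/17.
Revenue = 13 × 602/17 = 7826/17.

Tax revenue = 7826/17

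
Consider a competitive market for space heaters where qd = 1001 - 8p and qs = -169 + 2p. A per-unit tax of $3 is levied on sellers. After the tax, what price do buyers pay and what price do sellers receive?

Buyers pay $117.6, sellers receive $114.6

Pre-tax equilibrium: p* = 117, q* = 65.
Tax on sellers shifts supply to qs = -169 + 2(p − 3) = -175 + 2p.
1001 - 8p = -175 + 2p gives buyer price pb = 117.6; sellers receive ps = 117.6 − 3 = 114.6.
New quantity: q = 1001 − 8(117.6) = 60.2.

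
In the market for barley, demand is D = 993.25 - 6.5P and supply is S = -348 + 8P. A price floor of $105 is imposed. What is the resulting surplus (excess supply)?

Surplus = 181.25

Equilibrium price would be P* = 92.5, so the floor at 105 binds.
At P = 105: D = 310.75, S = 492.
Surplus = 492 − 310.75 = 181.25.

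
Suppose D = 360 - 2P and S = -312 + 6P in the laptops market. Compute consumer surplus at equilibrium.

Equilibrium: 360 - 2P = -312 + 6P gives P* = 84, Q* = 192.
Demand choke price (D = 0): P = 180.
CS = ½(180 − 84)(192) = 9216.

Consumer surplus = 9216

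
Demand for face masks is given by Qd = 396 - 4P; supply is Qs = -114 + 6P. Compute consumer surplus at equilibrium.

Consumer surplus = 4608

Equilibrium: 396 - 4P = -114 + 6P gives P* = 51, Q* = 192.
Demand choke price (Qd = 0): P = 99.
CS = ½(99 − 51)(192) = 4608.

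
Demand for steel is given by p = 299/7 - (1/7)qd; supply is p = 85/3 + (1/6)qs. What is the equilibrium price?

p* = 469/13

Set the two price expressions equal: 299/7 - (1/7)q = 85/3 + (1/6)q.
302/21 = (13/42)q, so q* = 604/13.
p* = 299/7 − (1/7)(604/13) = 469/13.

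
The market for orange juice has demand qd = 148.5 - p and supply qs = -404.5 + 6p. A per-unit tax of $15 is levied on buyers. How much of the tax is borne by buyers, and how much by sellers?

Buyers bear 90/7, sellers bear 15/7

Pre-tax equilibrium: p* = 79, q* = 69.5.
Tax on buyers shifts demand to qd = 148.5 − 1(p + 15) = 133.5 - p.
133.5 - p = -404.5 + 6p gives seller price ps = 538/7; buyers pay pb = 538/7 + 15 = 643/7.
New quantity: q = 148.5 − 1(643/7) = 793/14.
Buyer burden = 643/7 − 79 = 90/7; seller burden = 79 − 538/7 = 15/7.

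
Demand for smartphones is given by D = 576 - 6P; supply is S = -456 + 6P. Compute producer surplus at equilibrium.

Producer surplus = 300

Equilibrium: 576 - 6P = -456 + 6P gives P* = 86, Q* = 60.
Supply starts at P = 76 (where S = 0).
PS = ½(86 − 76)(60) = 300.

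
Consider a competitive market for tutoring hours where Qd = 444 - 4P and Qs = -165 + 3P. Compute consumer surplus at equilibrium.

Consumer surplus = 1152

Equilibrium: 444 - 4P = -165 + 3P gives P* = 87, Q* = 96.
Demand choke price (Qd = 0): P = 111.
CS = ½(111 − 87)(96) = 1152.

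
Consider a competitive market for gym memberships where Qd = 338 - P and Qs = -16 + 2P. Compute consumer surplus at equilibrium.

Equilibrium: 338 - P = -16 + 2P gives P* = 118, Q* = 220.
Demand choke price (Qd = 0): P = 338.
CS = ½(338 − 118)(220) = 24200.

Consumer surplus = 24200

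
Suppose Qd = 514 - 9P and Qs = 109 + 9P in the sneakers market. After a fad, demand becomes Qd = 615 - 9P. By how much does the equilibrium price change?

ΔP = 101/18

Original equilibrium: P* = 22.5, Q* = 311.5.
New equilibrium: 615 - 9P = 109 + 9P, so 506 = 18P and P' = 253/9; Q' = 615 − 9(253/9) = 362.
Change in price: 253/9 − 22.5 = 101/18.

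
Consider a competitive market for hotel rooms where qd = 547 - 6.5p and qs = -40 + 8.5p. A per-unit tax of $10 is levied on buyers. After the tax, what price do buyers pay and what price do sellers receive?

Pre-tax equilibrium: p* = 587/15, q* = 8779/30.
Tax on buyers shifts demand to qd = 547 − 6.5(p + 10) = 482 - 6.5p.
482 - 6.5p = -40 + 8.5p gives seller price ps = 34.8; buyers pay pb = 34.8 + 10 = 44.8.
New quantity: q = 547 − 6.5(44.8) = 255.8.

Buyers pay $44.8, sellers receive $34.8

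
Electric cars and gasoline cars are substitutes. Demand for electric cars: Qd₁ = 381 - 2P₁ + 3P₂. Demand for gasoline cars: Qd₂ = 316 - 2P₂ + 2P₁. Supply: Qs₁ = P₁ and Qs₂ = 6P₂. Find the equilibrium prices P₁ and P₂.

P₁ = 222, P₂ = 95

Market 1: 381 - 2P₁ + 3P₂ = P₁ → 3P₁ - 3P₂ = 381.
Market 2: 8P₂ - 2P₁ = 316.
Eliminating P₂: 8×(1) + 3×(2) gives 18P₁ = 3996, so P₁ = 222.
Back-substitute into (2): P₂ = (316 + 2×222) / 8 = 95.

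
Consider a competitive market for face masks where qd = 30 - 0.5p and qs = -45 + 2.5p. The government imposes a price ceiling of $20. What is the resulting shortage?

Equilibrium price would be p* = 25, so the ceiling at 20 binds.
At p = 20: qd = 30 − 0.5(20) = 20, qs = -45 + 2.5(20) = 5.
Shortage = 20 − 5 = 15.

Shortage = 15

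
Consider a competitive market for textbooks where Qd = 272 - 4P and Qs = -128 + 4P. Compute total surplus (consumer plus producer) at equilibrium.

Total surplus = 1296

Equilibrium: 272 - 4P = -128 + 4P gives P* = 50, Q* = 72.
Demand choke price: P = 68; supply starts at P = 32.
CS = ½(68 − 50)(72) = 648; PS = ½(50 − 32)(72) = 648.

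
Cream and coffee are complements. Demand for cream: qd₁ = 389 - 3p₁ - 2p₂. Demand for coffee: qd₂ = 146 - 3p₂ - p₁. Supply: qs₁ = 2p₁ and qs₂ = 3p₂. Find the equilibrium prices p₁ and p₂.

p₁ = 1021/14, p₂ = 341/28

Market 1: 389 - 3p₁ - 2p₂ = 2p₁ → 5p₁ + 2p₂ = 389.
Market 2: 6p₂ + p₁ = 146.
Eliminating p₂: 6×(1) − 2×(2) gives 28p₁ = 2042, so p₁ = 1021/14.
Back-substitute into (2): p₂ = (146 − 1×1021/14) / 6 = 341/28.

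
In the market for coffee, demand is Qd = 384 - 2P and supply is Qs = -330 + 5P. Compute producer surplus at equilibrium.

Producer surplus = 3240

Equilibrium: 384 - 2P = -330 + 5P gives P* = 102, Q* = 180.
Supply starts at P = 66 (where Qs = 0).
PS = ½(102 − 66)(180) = 3240.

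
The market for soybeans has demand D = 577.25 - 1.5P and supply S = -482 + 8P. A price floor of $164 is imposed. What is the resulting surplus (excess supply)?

Equilibrium price would be P* = 111.5, so the floor at 164 binds.
At P = 164: D = 331.25, S = 830.
Surplus = 830 − 331.25 = 498.75.

Surplus = 498.75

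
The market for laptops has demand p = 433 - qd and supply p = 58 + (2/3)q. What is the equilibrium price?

Set the two price expressions equal: 433 - q = 58 + (2/3)q.
375 = (5/3)q, so q* = 225.
p* = 433 − (1)(225) = 208.

p* = 208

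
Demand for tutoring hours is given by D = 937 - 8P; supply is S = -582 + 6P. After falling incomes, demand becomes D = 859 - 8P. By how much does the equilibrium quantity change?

ΔQ = -234/7

Original equilibrium: P* = 108.5, Q* = 69.
New equilibrium: 859 - 8P = -582 + 6P, so 1441 = 14P and P' = 1441/14; Q' = 859 − 8(1441/14) = 249/7.
Change in quantity: 249/7 − 69 = -234/7.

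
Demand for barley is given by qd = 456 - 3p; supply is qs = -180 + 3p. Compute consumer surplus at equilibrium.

Consumer surplus = 3174

Equilibrium: 456 - 3p = -180 + 3p gives p* = 106, q* = 138.
Demand choke price (qd = 0): p = 152.
CS = ½(152 − 106)(138) = 3174.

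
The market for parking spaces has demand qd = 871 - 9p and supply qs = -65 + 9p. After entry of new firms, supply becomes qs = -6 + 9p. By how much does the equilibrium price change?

Δp = -59/18

Original equilibrium: p* = 52, q* = 403.
New equilibrium: 871 - 9p = -6 + 9p, so 877 = 18p and p' = 877/18; q' = 871 − 9(877/18) = 432.5.
Change in price: 877/18 − 52 = -59/18.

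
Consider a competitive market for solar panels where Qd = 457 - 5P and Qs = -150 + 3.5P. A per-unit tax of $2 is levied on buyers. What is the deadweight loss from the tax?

Pre-tax equilibrium: P* = 1214/17, Q* = 1699/17.
Tax on buyers shifts demand to Qd = 457 − 5(P + 2) = 447 - 5P.
447 - 5P = -150 + 3.5P gives seller price Ps = 1194/17; buyers pay Pb = 1194/17 + 2 = 1228/17.
New quantity: Q = 457 − 5(1228/17) = 1629/17.
DWL = ½ × 2 × (1699/17 − 1629/17) = 70/17.

Deadweight loss = 70/17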